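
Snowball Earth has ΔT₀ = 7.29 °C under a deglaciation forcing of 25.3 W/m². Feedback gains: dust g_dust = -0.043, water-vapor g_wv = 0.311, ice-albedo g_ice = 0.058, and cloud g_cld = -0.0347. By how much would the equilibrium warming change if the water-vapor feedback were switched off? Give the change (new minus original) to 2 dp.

-3.14 °C

Original: g = 0.2913, ΔT = 7.29/(1−0.2913) = 10.2864 °C.
Without water-vapor: g' = -0.0197, ΔT' = 7.29/(1+0.0197) = 7.1492 °C.
Change = 7.1492 − 10.2864 = -3.14 °C.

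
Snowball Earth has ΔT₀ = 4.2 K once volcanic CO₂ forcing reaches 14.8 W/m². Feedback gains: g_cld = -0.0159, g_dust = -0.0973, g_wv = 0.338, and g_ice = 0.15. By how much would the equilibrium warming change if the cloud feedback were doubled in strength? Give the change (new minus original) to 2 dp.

-0.17 K

Original: g = 0.3748, ΔT = 4.2/(1−0.3748) = 6.7179 K.
With doubled cloud: g' = 0.3589, ΔT' = 4.2/(1−0.3589) = 6.5512 K.
Change = 6.5512 − 6.7179 = -0.17 K.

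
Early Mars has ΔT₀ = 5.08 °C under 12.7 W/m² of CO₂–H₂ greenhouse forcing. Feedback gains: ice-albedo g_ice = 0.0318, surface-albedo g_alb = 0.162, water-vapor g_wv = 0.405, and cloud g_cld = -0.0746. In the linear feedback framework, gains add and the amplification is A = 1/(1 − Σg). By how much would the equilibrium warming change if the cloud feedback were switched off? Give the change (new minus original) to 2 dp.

1.99 °C

Original: g = 0.5242, ΔT = 5.08/(1−0.5242) = 10.6768 °C.
Without cloud: g' = 0.5988, ΔT' = 5.08/(1−0.5988) = 12.6620 °C.
Change = 12.6620 − 10.6768 = 1.99 °C.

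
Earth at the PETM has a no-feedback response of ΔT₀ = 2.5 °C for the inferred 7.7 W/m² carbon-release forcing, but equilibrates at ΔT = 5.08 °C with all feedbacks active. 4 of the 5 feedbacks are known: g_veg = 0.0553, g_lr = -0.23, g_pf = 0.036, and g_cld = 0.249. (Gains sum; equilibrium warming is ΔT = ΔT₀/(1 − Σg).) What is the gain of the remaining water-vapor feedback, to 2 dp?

Amplification A = ΔT/ΔT₀ = 5.08/2.5 = 2.032.
Total gain g = 1 − 1/A = 1 − 1/2.032 = 0.5079.
Known gains sum to 0.0553 − 0.23 + 0.036 + 0.249 = 0.1103.
g_wv = 0.5079 − 0.1103 = 0.40.

0.40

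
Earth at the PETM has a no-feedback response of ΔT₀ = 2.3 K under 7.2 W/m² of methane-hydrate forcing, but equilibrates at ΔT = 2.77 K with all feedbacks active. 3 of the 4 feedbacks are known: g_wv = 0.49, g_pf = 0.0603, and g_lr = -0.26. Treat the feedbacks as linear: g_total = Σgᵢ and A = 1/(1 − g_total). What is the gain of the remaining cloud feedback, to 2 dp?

-0.12

Amplification A = ΔT/ΔT₀ = 2.77/2.3 = 1.204.
Total gain g = 1 − 1/A = 1 − 1/1.204 = 0.1694.
Known gains sum to 0.49 + 0.0603 − 0.26 = 0.2903.
g_cld = 0.1694 − 0.2903 = -0.12.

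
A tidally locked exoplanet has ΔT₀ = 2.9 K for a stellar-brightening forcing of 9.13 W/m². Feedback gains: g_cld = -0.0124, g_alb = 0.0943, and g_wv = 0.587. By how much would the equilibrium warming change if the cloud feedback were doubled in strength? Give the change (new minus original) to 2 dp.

Original: g = 0.6689, ΔT = 2.9/(1−0.6689) = 8.7587 K.
With doubled cloud: g' = 0.6565, ΔT' = 2.9/(1−0.6565) = 8.4425 K.
Change = 8.4425 − 8.7587 = -0.32 K.

-0.32 K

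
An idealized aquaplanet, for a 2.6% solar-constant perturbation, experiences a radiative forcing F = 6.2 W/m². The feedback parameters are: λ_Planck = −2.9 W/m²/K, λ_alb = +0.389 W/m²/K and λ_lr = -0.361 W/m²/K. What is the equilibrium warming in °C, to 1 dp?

2.2 °C

Net feedback parameter λ = (−2.9) + (+0.389) + (-0.361) = -2.872 W/m²/K.
ΔT = −F/λ = −6.2/(-2.872) = 2.2 °C.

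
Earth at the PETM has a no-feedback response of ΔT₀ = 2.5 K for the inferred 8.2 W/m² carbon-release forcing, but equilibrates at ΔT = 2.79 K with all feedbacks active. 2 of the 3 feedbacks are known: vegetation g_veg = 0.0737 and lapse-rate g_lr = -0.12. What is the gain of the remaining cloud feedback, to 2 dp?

Amplification A = ΔT/ΔT₀ = 2.79/2.5 = 1.116.
Total gain g = 1 − 1/A = 1 − 1/1.116 = 0.1039.
Known gains sum to 0.0737 − 0.12 = -0.0463.
g_cld = 0.1039 + 0.0463 = 0.15.

0.15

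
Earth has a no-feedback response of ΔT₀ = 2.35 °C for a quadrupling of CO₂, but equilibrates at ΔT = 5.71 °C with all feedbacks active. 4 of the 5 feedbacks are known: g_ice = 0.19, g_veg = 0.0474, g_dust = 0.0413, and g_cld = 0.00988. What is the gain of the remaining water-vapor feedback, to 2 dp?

Amplification A = ΔT/ΔT₀ = 5.71/2.35 = 2.43.
Total gain g = 1 − 1/A = 1 − 1/2.43 = 0.5885.
Known gains sum to 0.19 + 0.0474 + 0.0413 + 0.00988 = 0.28858.
g_wv = 0.5885 − 0.28858 = 0.30.

0.30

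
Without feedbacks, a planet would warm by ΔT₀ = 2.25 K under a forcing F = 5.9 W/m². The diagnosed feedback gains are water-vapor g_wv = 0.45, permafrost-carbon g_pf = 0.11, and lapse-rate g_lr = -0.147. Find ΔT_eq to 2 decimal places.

Total gain g = 0.45 + 0.11 − 0.147 = 0.413.
Amplification A = 1/(1 − 0.413) = 1.704.
ΔT = 2.25 × 1.704 = 3.83 K.

3.83 K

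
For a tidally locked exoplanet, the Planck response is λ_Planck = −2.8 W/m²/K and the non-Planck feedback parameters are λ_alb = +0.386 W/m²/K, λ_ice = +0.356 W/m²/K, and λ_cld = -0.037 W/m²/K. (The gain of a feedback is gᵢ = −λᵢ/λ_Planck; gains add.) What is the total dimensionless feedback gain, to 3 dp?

0.252

Convert to gains: g_alb = 0.386/2.8 = 0.1379; g_ice = 0.356/2.8 = 0.1271; g_cld = -0.037/2.8 = -0.01321.
Total gain g = 0.25179.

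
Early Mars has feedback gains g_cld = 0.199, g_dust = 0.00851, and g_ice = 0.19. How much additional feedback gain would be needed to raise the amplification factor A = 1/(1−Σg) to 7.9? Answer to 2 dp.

0.48

Current total gain = 0.39751.
Target gain for A = 7.9: g* = 1 − 1/7.9 = 0.8734.
Additional gain needed = 0.8734 − 0.39751 = 0.48.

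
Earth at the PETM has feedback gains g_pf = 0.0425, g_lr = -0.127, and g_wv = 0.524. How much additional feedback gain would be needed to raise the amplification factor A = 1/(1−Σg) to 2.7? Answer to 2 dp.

0.19

Current total gain = 0.4395.
Target gain for A = 2.7: g* = 1 − 1/2.7 = 0.6296.
Additional gain needed = 0.6296 − 0.4395 = 0.19.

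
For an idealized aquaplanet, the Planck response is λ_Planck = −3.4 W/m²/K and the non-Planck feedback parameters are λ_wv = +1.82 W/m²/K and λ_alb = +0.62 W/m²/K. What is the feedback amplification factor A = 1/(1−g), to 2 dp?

Convert to gains: g_wv = 1.82/3.4 = 0.5353; g_alb = 0.62/3.4 = 0.1824.
Total gain g = 0.7177.
A = 1/(1 − 0.7177) = 3.54.

3.54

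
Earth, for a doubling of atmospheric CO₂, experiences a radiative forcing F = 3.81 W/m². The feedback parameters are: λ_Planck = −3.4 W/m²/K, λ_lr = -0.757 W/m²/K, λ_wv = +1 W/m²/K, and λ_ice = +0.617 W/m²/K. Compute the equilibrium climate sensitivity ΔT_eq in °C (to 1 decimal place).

Net feedback parameter λ = (−3.4) + (-0.757) + (+1) + (+0.617) = -2.54 W/m²/K.
ΔT = −F/λ = −3.81/(-2.54) = 1.5 °C.

1.5 °C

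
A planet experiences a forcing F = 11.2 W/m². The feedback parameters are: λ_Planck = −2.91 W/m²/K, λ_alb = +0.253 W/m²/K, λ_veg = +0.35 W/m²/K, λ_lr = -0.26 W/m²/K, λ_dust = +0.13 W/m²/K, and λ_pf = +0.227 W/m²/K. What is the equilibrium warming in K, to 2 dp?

5.07 K

Net feedback parameter λ = (−2.91) + (+0.253) + (+0.35) + (-0.26) + (+0.13) + (+0.227) = -2.21 W/m²/K.
ΔT = −F/λ = −11.2/(-2.21) = 5.07 K.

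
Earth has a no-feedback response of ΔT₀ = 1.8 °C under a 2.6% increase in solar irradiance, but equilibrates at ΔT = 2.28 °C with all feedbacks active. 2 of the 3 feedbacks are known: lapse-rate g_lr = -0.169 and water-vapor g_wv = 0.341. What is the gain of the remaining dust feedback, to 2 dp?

Amplification A = ΔT/ΔT₀ = 2.28/1.8 = 1.267.
Total gain g = 1 − 1/A = 1 − 1/1.267 = 0.2107.
Known gains sum to -0.169 + 0.341 = 0.172.
g_dust = 0.2107 − 0.172 = 0.04.

0.04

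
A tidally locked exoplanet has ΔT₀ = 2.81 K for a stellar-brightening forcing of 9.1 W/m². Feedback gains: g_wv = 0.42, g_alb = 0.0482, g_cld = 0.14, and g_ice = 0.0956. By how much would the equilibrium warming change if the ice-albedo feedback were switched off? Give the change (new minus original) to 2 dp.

Original: g = 0.7038, ΔT = 2.81/(1−0.7038) = 9.4868 K.
Without ice-albedo: g' = 0.6082, ΔT' = 2.81/(1−0.6082) = 7.1720 K.
Change = 7.1720 − 9.4868 = -2.31 K.

-2.31 K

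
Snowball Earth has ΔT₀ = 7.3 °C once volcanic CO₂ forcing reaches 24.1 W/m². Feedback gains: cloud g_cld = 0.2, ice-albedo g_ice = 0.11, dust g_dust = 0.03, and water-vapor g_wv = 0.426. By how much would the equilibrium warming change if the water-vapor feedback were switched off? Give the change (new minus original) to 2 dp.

-20.14 °C

Original: g = 0.766, ΔT = 7.3/(1−0.766) = 31.1966 °C.
Without water-vapor: g' = 0.34, ΔT' = 7.3/(1−0.34) = 11.0606 °C.
Change = 11.0606 − 31.1966 = -20.14 °C.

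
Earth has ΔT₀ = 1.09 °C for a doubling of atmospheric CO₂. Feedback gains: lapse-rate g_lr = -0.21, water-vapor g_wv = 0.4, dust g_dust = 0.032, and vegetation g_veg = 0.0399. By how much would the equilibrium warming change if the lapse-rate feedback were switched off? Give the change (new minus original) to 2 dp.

Original: g = 0.2619, ΔT = 1.09/(1−0.2619) = 1.4768 °C.
Without lapse-rate: g' = 0.4719, ΔT' = 1.09/(1−0.4719) = 2.0640 °C.
Change = 2.0640 − 1.4768 = 0.59 °C.

0.59 °C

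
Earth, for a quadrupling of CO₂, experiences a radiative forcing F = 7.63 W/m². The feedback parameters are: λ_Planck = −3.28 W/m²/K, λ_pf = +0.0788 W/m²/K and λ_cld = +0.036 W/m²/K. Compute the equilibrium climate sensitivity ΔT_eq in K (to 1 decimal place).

Net feedback parameter λ = (−3.28) + (+0.0788) + (+0.036) = -3.1652 W/m²/K.
ΔT = −F/λ = −7.63/(-3.1652) = 2.4 K.

2.4 K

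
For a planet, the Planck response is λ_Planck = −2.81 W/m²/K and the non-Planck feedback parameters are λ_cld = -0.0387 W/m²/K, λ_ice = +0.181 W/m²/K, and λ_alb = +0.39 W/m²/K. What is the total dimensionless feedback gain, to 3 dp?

Convert to gains: g_cld = -0.0387/2.81 = -0.01377; g_ice = 0.181/2.81 = 0.06441; g_alb = 0.39/2.81 = 0.1388.
Total gain g = 0.18944.

0.189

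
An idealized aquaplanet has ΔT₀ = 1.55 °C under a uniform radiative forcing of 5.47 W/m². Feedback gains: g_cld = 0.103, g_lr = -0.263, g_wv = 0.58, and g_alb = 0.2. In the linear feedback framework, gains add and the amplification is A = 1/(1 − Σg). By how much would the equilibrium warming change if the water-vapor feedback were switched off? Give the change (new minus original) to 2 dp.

-2.46 °C

Original: g = 0.62, ΔT = 1.55/(1−0.62) = 4.0789 °C.
Without water-vapor: g' = 0.04, ΔT' = 1.55/(1−0.04) = 1.6146 °C.
Change = 1.6146 − 4.0789 = -2.46 °C.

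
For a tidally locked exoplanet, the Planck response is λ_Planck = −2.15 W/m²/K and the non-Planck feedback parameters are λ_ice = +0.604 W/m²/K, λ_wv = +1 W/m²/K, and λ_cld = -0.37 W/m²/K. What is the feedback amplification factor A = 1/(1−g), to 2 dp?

Convert to gains: g_ice = 0.604/2.15 = 0.2809; g_wv = 1/2.15 = 0.4651; g_cld = -0.37/2.15 = -0.1721.
Total gain g = 0.5739.
A = 1/(1 − 0.5739) = 2.35.

2.35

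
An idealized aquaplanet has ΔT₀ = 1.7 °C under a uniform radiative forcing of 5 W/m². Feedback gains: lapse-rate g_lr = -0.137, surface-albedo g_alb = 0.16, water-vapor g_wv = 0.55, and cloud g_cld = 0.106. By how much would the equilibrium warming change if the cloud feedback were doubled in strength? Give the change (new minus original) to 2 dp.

Original: g = 0.679, ΔT = 1.7/(1−0.679) = 5.2960 °C.
With doubled cloud: g' = 0.785, ΔT' = 1.7/(1−0.785) = 7.9070 °C.
Change = 7.9070 − 5.2960 = 2.61 °C.

2.61 °C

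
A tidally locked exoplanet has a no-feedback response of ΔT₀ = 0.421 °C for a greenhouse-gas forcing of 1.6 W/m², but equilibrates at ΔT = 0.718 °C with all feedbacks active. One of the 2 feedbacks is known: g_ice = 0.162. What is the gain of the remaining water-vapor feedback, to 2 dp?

Amplification A = ΔT/ΔT₀ = 0.718/0.421 = 1.705.
Total gain g = 1 − 1/A = 1 − 1/1.705 = 0.4135.
The known gain is 0.162.
g_wv = 0.4135 − 0.162 = 0.25.

0.25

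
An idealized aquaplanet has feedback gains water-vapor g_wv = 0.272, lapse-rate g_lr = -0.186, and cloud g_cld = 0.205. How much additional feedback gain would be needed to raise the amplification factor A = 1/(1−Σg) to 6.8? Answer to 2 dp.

Current total gain = 0.291.
Target gain for A = 6.8: g* = 1 − 1/6.8 = 0.8529.
Additional gain needed = 0.8529 − 0.291 = 0.56.

0.56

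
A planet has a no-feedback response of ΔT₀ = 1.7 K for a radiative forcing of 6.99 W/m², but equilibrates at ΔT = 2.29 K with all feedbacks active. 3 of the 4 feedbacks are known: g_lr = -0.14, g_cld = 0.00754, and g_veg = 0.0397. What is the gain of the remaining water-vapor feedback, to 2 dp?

Amplification A = ΔT/ΔT₀ = 2.29/1.7 = 1.347.
Total gain g = 1 − 1/A = 1 − 1/1.347 = 0.2576.
Known gains sum to -0.14 + 0.00754 + 0.0397 = -0.09276.
g_wv = 0.2576 + 0.09276 = 0.35.

0.35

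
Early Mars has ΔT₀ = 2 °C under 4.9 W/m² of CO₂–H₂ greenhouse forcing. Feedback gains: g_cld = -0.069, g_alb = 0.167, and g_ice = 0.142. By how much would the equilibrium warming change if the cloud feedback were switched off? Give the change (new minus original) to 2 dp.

0.26 °C

Original: g = 0.24, ΔT = 2/(1−0.24) = 2.6316 °C.
Without cloud: g' = 0.309, ΔT' = 2/(1−0.309) = 2.8944 °C.
Change = 2.8944 − 2.6316 = 0.26 °C.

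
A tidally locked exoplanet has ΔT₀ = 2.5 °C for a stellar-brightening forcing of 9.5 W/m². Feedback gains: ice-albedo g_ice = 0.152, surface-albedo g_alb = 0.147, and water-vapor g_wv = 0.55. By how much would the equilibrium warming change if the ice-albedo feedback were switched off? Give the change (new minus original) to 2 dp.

-8.31 °C

Original: g = 0.849, ΔT = 2.5/(1−0.849) = 16.5563 °C.
Without ice-albedo: g' = 0.697, ΔT' = 2.5/(1−0.697) = 8.2508 °C.
Change = 8.2508 − 16.5563 = -8.31 °C.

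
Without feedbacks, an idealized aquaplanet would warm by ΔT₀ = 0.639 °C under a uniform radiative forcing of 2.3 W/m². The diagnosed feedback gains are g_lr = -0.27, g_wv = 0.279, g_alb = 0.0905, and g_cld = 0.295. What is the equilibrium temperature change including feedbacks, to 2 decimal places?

1.06 °C

Total gain g = -0.27 + 0.279 + 0.0905 + 0.295 = 0.3945.
Amplification A = 1/(1 − 0.3945) = 1.652.
ΔT = 0.639 × 1.652 = 1.06 °C.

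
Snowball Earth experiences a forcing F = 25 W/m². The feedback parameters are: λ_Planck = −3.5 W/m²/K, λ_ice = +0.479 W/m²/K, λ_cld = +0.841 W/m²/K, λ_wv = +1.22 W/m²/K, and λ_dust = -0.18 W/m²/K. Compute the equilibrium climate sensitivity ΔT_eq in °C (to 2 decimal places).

Net feedback parameter λ = (−3.5) + (+0.479) + (+0.841) + (+1.22) + (-0.18) = -1.14 W/m²/K.
ΔT = −F/λ = −25/(-1.14) = 21.93 °C.

21.93 °C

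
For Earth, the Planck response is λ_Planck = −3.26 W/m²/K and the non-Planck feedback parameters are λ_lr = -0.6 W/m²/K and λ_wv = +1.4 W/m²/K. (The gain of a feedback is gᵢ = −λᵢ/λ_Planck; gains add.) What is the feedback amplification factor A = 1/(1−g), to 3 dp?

1.325

Convert to gains: g_lr = -0.6/3.26 = -0.184; g_wv = 1.4/3.26 = 0.4294.
Total gain g = 0.2454.
A = 1/(1 − 0.2454) = 1.325.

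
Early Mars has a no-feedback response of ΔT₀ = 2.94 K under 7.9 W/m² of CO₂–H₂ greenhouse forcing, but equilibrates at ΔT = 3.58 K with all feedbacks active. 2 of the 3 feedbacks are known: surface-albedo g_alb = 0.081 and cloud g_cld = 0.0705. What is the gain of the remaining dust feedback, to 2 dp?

Amplification A = ΔT/ΔT₀ = 3.58/2.94 = 1.218.
Total gain g = 1 − 1/A = 1 − 1/1.218 = 0.179.
Known gains sum to 0.081 + 0.0705 = 0.1515.
g_dust = 0.179 − 0.1515 = 0.03.

0.03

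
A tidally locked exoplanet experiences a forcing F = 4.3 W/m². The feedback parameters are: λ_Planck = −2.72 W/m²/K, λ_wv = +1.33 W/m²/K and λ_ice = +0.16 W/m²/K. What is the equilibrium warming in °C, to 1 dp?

Net feedback parameter λ = (−2.72) + (+1.33) + (+0.16) = -1.23 W/m²/K.
ΔT = −F/λ = −4.3/(-1.23) = 3.5 °C.

3.5 °C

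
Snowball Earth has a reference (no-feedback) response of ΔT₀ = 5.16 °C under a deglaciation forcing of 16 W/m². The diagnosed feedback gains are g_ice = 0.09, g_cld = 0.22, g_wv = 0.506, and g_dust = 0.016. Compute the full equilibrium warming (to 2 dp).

Total gain g = 0.09 + 0.22 + 0.506 + 0.016 = 0.832.
Amplification A = 1/(1 − 0.832) = 5.952.
ΔT = 5.16 × 5.952 = 30.71 °C.

30.71 °C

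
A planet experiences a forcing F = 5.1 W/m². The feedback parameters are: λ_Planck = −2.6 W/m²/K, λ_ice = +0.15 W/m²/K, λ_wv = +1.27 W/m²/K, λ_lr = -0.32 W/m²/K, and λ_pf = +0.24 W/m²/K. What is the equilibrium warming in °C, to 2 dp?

Net feedback parameter λ = (−2.6) + (+0.15) + (+1.27) + (-0.32) + (+0.24) = -1.26 W/m²/K.
ΔT = −F/λ = −5.1/(-1.26) = 4.05 °C.

4.05 °C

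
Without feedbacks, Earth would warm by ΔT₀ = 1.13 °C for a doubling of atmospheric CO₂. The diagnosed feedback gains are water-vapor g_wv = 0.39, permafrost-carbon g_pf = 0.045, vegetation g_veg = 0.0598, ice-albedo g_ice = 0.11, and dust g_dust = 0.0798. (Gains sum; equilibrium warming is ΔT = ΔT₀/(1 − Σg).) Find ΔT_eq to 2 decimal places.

3.58 °C

Total gain g = 0.39 + 0.045 + 0.0598 + 0.11 + 0.0798 = 0.6846.
Amplification A = 1/(1 − 0.6846) = 3.171.
ΔT = 1.13 × 3.171 = 3.58 °C.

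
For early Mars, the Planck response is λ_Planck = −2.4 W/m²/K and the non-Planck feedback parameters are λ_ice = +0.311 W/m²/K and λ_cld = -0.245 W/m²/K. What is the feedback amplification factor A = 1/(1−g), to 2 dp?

Convert to gains: g_ice = 0.311/2.4 = 0.1296; g_cld = -0.245/2.4 = -0.1021.
Total gain g = 0.0275.
A = 1/(1 − 0.0275) = 1.03.

1.03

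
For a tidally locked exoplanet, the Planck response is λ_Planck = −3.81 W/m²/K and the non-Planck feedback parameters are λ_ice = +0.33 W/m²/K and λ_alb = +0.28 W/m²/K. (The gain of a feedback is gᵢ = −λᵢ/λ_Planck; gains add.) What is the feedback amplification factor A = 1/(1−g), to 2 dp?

Convert to gains: g_ice = 0.33/3.81 = 0.08661; g_alb = 0.28/3.81 = 0.07349.
Total gain g = 0.1601.
A = 1/(1 − 0.1601) = 1.19.

1.19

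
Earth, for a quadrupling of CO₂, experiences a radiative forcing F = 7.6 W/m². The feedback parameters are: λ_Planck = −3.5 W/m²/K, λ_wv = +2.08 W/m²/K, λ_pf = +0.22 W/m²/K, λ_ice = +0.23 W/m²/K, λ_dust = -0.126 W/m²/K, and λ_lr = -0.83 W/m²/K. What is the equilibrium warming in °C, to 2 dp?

Net feedback parameter λ = (−3.5) + (+2.08) + (+0.22) + (+0.23) + (-0.126) + (-0.83) = -1.926 W/m²/K.
ΔT = −F/λ = −7.6/(-1.926) = 3.95 °C.

3.95 °C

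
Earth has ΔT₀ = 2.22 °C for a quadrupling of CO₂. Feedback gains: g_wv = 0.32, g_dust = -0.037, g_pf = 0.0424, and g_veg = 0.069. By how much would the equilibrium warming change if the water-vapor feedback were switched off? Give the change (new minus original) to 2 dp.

Original: g = 0.3944, ΔT = 2.22/(1−0.3944) = 3.6658 °C.
Without water-vapor: g' = 0.0744, ΔT' = 2.22/(1−0.0744) = 2.3984 °C.
Change = 2.3984 − 3.6658 = -1.27 °C.

-1.27 °C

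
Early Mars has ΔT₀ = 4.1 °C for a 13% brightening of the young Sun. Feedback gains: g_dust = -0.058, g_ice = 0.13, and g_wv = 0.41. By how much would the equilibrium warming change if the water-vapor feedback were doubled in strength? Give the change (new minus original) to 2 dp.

Original: g = 0.482, ΔT = 4.1/(1−0.482) = 7.9151 °C.
With doubled water-vapor: g' = 0.892, ΔT' = 4.1/(1−0.892) = 37.9630 °C.
Change = 37.9630 − 7.9151 = 30.05 °C.

30.05 °C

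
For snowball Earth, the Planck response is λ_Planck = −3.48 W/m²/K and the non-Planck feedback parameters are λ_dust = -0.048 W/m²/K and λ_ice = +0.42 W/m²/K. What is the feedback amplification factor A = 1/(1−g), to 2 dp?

Convert to gains: g_dust = -0.048/3.48 = -0.01379; g_ice = 0.42/3.48 = 0.1207.
Total gain g = 0.10691.
A = 1/(1 − 0.10691) = 1.12.

1.12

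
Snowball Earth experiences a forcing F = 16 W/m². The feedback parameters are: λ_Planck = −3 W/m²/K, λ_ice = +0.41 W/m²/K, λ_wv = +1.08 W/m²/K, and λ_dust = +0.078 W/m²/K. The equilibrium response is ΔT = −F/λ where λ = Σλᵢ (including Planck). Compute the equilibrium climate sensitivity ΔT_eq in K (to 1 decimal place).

Net feedback parameter λ = (−3) + (+0.41) + (+1.08) + (+0.078) = -1.432 W/m²/K.
ΔT = −F/λ = −16/(-1.432) = 11.2 K.

11.2 K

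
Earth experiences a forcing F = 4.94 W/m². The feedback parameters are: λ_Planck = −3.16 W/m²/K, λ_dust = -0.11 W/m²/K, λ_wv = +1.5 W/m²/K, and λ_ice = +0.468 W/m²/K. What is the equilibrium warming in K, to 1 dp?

3.8 K

Net feedback parameter λ = (−3.16) + (-0.11) + (+1.5) + (+0.468) = -1.302 W/m²/K.
ΔT = −F/λ = −4.94/(-1.302) = 3.8 K.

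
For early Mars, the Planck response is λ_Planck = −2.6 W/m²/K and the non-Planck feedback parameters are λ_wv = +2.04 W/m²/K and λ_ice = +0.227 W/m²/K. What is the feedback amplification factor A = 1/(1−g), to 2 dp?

Convert to gains: g_wv = 2.04/2.6 = 0.7846; g_ice = 0.227/2.6 = 0.08731.
Total gain g = 0.87191.
A = 1/(1 − 0.87191) = 7.81.

7.81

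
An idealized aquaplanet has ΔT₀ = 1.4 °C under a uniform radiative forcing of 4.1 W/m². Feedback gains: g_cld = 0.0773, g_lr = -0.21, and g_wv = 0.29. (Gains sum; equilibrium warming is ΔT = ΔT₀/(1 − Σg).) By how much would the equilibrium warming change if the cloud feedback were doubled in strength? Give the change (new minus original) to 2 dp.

0.17 °C

Original: g = 0.1573, ΔT = 1.4/(1−0.1573) = 1.6613 °C.
With doubled cloud: g' = 0.2346, ΔT' = 1.4/(1−0.2346) = 1.8291 °C.
Change = 1.8291 − 1.6613 = 0.17 °C.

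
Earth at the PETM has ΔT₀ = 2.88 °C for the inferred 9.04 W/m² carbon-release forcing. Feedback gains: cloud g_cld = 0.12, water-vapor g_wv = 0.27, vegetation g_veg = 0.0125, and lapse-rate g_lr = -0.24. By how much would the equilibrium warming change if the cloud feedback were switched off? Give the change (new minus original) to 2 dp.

Original: g = 0.1625, ΔT = 2.88/(1−0.1625) = 3.4388 °C.
Without cloud: g' = 0.0425, ΔT' = 2.88/(1−0.0425) = 3.0078 °C.
Change = 3.0078 − 3.4388 = -0.43 °C.

-0.43 °C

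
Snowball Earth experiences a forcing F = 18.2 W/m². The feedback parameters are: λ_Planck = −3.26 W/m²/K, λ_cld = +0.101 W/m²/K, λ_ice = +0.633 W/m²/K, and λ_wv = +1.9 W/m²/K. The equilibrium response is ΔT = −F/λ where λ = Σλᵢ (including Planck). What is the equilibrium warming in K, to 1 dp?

29.1 K

Net feedback parameter λ = (−3.26) + (+0.101) + (+0.633) + (+1.9) = -0.626 W/m²/K.
ΔT = −F/λ = −18.2/(-0.626) = 29.1 K.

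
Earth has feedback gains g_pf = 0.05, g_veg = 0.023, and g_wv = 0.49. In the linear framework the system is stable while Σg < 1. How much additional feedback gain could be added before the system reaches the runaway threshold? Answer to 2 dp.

0.44

Current total gain = 0.05 + 0.023 + 0.49 = 0.563.
Margin to runaway = 1 − 0.563 = 0.44.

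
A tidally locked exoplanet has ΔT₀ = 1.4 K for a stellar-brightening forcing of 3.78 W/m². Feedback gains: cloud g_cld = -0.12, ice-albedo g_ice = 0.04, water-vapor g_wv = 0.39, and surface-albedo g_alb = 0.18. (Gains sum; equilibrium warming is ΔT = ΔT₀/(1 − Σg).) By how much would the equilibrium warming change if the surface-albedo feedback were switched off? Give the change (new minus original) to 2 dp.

Original: g = 0.49, ΔT = 1.4/(1−0.49) = 2.7451 K.
Without surface-albedo: g' = 0.31, ΔT' = 1.4/(1−0.31) = 2.0290 K.
Change = 2.0290 − 2.7451 = -0.72 K.

-0.72 K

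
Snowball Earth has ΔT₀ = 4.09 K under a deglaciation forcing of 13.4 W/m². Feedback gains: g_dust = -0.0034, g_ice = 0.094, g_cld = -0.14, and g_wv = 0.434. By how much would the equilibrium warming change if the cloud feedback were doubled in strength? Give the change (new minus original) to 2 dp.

Original: g = 0.3846, ΔT = 4.09/(1−0.3846) = 6.6461 K.
With doubled cloud: g' = 0.2446, ΔT' = 4.09/(1−0.2446) = 5.4144 K.
Change = 5.4144 − 6.6461 = -1.23 K.

-1.23 K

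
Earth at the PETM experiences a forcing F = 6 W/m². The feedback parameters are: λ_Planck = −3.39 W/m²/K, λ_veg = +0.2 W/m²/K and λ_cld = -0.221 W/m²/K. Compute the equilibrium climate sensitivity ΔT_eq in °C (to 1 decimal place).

1.8 °C

Net feedback parameter λ = (−3.39) + (+0.2) + (-0.221) = -3.411 W/m²/K.
ΔT = −F/λ = −6/(-3.411) = 1.8 °C.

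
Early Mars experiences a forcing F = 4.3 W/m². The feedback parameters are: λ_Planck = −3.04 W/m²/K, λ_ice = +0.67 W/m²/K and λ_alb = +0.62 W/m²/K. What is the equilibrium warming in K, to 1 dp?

2.5 K

Net feedback parameter λ = (−3.04) + (+0.67) + (+0.62) = -1.75 W/m²/K.
ΔT = −F/λ = −4.3/(-1.75) = 2.5 K.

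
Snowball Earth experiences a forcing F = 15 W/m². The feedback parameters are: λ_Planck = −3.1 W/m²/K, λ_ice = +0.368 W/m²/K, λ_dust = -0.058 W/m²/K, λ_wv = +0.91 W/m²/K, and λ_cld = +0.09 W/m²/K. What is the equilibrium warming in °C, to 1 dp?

Net feedback parameter λ = (−3.1) + (+0.368) + (-0.058) + (+0.91) + (+0.09) = -1.79 W/m²/K.
ΔT = −F/λ = −15/(-1.79) = 8.4 °C.

8.4 °C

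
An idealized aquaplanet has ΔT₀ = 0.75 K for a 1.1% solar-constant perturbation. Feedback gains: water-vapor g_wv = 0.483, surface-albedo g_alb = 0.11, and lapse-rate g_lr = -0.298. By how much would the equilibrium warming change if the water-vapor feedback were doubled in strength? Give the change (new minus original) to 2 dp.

Original: g = 0.295, ΔT = 0.75/(1−0.295) = 1.0638 K.
With doubled water-vapor: g' = 0.778, ΔT' = 0.75/(1−0.778) = 3.3784 K.
Change = 3.3784 − 1.0638 = 2.31 K.

2.31 K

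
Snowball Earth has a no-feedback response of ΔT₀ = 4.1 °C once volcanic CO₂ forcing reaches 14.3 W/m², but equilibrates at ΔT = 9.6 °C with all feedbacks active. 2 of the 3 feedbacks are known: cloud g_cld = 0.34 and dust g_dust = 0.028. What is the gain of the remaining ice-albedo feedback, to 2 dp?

0.20

Amplification A = ΔT/ΔT₀ = 9.6/4.1 = 2.341.
Total gain g = 1 − 1/A = 1 − 1/2.341 = 0.5728.
Known gains sum to 0.34 + 0.028 = 0.368.
g_ice = 0.5728 − 0.368 = 0.20.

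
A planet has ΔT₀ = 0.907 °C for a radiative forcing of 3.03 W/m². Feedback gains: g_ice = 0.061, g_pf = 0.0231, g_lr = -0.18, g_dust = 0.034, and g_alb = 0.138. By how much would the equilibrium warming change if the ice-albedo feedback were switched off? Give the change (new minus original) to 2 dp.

-0.06 °C

Original: g = 0.0761, ΔT = 0.907/(1−0.0761) = 0.9817 °C.
Without ice-albedo: g' = 0.0151, ΔT' = 0.907/(1−0.0151) = 0.9209 °C.
Change = 0.9209 − 0.9817 = -0.06 °C.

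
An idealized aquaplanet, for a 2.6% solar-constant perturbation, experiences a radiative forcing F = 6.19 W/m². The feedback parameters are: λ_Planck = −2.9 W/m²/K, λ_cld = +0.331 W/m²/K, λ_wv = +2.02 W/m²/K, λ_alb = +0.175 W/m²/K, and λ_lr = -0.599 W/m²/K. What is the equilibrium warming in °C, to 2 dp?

6.36 °C

Net feedback parameter λ = (−2.9) + (+0.331) + (+2.02) + (+0.175) + (-0.599) = -0.973 W/m²/K.
ΔT = −F/λ = −6.19/(-0.973) = 6.36 °C.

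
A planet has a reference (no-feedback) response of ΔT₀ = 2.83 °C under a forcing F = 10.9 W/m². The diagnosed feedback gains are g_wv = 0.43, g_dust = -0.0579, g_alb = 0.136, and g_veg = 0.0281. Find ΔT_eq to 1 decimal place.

6.1 °C

Total gain g = 0.43 − 0.0579 + 0.136 + 0.0281 = 0.5362.
Amplification A = 1/(1 − 0.5362) = 2.156.
ΔT = 2.83 × 2.156 = 6.1 °C.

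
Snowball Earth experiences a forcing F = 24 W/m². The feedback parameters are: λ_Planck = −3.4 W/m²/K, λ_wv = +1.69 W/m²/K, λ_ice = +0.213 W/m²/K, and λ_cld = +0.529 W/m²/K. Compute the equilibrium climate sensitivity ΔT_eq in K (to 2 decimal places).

24.79 K

Net feedback parameter λ = (−3.4) + (+1.69) + (+0.213) + (+0.529) = -0.968 W/m²/K.
ΔT = −F/λ = −24/(-0.968) = 24.79 K.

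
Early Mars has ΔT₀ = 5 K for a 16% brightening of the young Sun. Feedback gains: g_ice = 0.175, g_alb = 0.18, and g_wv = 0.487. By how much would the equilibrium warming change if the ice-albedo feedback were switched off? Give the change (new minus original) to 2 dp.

-16.63 K

Original: g = 0.842, ΔT = 5/(1−0.842) = 31.6456 K.
Without ice-albedo: g' = 0.667, ΔT' = 5/(1−0.667) = 15.0150 K.
Change = 15.0150 − 31.6456 = -16.63 K.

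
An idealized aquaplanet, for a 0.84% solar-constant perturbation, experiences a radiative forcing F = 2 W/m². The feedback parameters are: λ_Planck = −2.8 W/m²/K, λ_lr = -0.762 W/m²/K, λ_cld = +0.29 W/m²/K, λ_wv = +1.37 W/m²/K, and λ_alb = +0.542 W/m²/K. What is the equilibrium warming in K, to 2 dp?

1.47 K

Net feedback parameter λ = (−2.8) + (-0.762) + (+0.29) + (+1.37) + (+0.542) = -1.36 W/m²/K.
ΔT = −F/λ = −2/(-1.36) = 1.47 K.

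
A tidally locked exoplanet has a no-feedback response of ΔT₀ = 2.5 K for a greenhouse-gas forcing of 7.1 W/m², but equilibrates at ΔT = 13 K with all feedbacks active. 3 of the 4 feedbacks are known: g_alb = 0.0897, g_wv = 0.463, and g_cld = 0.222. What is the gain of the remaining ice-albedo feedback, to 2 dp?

Amplification A = ΔT/ΔT₀ = 13/2.5 = 5.2.
Total gain g = 1 − 1/A = 1 − 1/5.2 = 0.8077.
Known gains sum to 0.0897 + 0.463 + 0.222 = 0.7747.
g_ice = 0.8077 − 0.7747 = 0.03.

0.03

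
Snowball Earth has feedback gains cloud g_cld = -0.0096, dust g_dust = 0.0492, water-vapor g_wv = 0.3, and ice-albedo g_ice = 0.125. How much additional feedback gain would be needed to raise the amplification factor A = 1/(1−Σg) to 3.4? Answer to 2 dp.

Current total gain = 0.4646.
Target gain for A = 3.4: g* = 1 − 1/3.4 = 0.7059.
Additional gain needed = 0.7059 − 0.4646 = 0.24.

0.24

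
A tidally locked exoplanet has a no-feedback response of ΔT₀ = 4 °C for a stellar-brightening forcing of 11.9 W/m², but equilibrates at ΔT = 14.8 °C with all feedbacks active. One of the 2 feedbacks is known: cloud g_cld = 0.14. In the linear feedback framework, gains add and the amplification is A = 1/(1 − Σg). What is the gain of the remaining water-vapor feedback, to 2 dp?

0.59

Amplification A = ΔT/ΔT₀ = 14.8/4 = 3.7.
Total gain g = 1 − 1/A = 1 − 1/3.7 = 0.7297.
The known gain is 0.14.
g_wv = 0.7297 − 0.14 = 0.59.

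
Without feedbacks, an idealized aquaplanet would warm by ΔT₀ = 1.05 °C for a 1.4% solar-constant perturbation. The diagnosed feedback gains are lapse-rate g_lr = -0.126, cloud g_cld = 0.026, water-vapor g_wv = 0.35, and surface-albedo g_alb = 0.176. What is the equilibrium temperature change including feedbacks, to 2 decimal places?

Total gain g = -0.126 + 0.026 + 0.35 + 0.176 = 0.426.
Amplification A = 1/(1 − 0.426) = 1.742.
ΔT = 1.05 × 1.742 = 1.83 °C.

1.83 °C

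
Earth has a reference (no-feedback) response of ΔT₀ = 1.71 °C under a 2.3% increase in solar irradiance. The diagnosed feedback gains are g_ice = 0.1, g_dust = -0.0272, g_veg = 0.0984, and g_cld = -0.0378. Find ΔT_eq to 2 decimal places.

1.97 °C

Total gain g = 0.1 − 0.0272 + 0.0984 − 0.0378 = 0.1334.
Amplification A = 1/(1 − 0.1334) = 1.154.
ΔT = 1.71 × 1.154 = 1.97 °C.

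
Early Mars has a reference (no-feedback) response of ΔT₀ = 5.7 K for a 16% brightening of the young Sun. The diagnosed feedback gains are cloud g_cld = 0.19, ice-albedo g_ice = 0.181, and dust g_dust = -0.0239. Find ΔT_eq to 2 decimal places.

8.73 K

Total gain g = 0.19 + 0.181 − 0.0239 = 0.3471.
Amplification A = 1/(1 − 0.3471) = 1.532.
ΔT = 5.7 × 1.532 = 8.73 K.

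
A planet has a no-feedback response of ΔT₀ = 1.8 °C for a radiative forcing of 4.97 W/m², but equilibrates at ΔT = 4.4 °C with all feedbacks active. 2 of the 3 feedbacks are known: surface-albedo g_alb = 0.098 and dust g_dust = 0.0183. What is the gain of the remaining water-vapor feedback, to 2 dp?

0.47

Amplification A = ΔT/ΔT₀ = 4.4/1.8 = 2.444.
Total gain g = 1 − 1/A = 1 − 1/2.444 = 0.5908.
Known gains sum to 0.098 + 0.0183 = 0.1163.
g_wv = 0.5908 − 0.1163 = 0.47.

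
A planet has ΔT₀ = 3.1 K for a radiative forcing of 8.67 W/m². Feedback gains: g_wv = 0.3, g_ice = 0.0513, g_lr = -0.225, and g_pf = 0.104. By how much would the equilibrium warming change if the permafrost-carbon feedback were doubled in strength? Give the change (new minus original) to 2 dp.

Original: g = 0.2303, ΔT = 3.1/(1−0.2303) = 4.0275 K.
With doubled permafrost-carbon: g' = 0.3343, ΔT' = 3.1/(1−0.3343) = 4.6568 K.
Change = 4.6568 − 4.0275 = 0.63 K.

0.63 K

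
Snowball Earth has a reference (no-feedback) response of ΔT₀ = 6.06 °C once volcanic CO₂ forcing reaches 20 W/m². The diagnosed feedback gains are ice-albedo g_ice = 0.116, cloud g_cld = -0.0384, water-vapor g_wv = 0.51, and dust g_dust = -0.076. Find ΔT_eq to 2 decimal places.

Total gain g = 0.116 − 0.0384 + 0.51 − 0.076 = 0.5116.
Amplification A = 1/(1 − 0.5116) = 2.048.
ΔT = 6.06 × 2.048 = 12.41 °C.

12.41 °C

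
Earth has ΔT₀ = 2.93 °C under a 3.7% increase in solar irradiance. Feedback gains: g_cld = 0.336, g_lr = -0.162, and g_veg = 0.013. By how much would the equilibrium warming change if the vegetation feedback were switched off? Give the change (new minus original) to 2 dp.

Original: g = 0.187, ΔT = 2.93/(1−0.187) = 3.6039 °C.
Without vegetation: g' = 0.174, ΔT' = 2.93/(1−0.174) = 3.5472 °C.
Change = 3.5472 − 3.6039 = -0.06 °C.

-0.06 °C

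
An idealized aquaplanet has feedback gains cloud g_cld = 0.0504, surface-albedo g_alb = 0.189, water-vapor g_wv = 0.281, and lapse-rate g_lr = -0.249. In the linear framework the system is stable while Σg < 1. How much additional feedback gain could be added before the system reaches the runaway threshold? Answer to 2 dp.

0.73

Current total gain = 0.0504 + 0.189 + 0.281 − 0.249 = 0.2714.
Margin to runaway = 1 − 0.2714 = 0.73.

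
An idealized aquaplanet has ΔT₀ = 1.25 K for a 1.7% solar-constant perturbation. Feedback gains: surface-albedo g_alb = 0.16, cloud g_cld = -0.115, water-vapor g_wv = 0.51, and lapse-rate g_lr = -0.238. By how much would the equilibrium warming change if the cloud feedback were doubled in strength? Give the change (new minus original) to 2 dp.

-0.26 K

Original: g = 0.317, ΔT = 1.25/(1−0.317) = 1.8302 K.
With doubled cloud: g' = 0.202, ΔT' = 1.25/(1−0.202) = 1.5664 K.
Change = 1.5664 − 1.8302 = -0.26 K.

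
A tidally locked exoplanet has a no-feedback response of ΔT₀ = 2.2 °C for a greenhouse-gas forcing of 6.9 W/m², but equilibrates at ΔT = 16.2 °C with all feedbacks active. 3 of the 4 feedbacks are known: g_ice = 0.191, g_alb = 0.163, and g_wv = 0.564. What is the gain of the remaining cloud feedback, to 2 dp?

-0.05

Amplification A = ΔT/ΔT₀ = 16.2/2.2 = 7.364.
Total gain g = 1 − 1/A = 1 − 1/7.364 = 0.8642.
Known gains sum to 0.191 + 0.163 + 0.564 = 0.918.
g_cld = 0.8642 − 0.918 = -0.05.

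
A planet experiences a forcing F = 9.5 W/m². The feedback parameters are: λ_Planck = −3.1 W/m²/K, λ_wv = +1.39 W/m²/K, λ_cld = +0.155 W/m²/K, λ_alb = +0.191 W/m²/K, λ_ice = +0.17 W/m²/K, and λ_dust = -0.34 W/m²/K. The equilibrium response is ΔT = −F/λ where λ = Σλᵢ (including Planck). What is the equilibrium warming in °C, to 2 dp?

6.19 °C

Net feedback parameter λ = (−3.1) + (+1.39) + (+0.155) + (+0.191) + (+0.17) + (-0.34) = -1.534 W/m²/K.
ΔT = −F/λ = −9.5/(-1.534) = 6.19 °C.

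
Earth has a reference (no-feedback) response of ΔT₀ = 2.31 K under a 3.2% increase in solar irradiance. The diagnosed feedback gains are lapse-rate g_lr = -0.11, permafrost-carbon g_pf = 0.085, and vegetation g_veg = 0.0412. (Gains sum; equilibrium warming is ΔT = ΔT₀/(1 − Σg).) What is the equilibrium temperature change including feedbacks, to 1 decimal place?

2.3 K

Total gain g = -0.11 + 0.085 + 0.0412 = 0.0162.
Amplification A = 1/(1 − 0.0162) = 1.016.
ΔT = 2.31 × 1.016 = 2.3 K.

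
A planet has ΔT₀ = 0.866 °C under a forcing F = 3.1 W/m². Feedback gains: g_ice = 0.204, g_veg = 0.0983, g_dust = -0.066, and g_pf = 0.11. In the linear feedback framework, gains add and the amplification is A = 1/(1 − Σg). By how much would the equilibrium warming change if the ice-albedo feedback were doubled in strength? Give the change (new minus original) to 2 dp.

0.60 °C

Original: g = 0.3463, ΔT = 0.866/(1−0.3463) = 1.3248 °C.
With doubled ice-albedo: g' = 0.5503, ΔT' = 0.866/(1−0.5503) = 1.9257 °C.
Change = 1.9257 − 1.3248 = 0.60 °C.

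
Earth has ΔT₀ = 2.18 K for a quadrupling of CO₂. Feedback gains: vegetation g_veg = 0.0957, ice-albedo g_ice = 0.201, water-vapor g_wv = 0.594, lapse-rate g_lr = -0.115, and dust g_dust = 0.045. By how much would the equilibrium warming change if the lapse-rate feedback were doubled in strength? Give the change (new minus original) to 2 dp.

-4.75 K

Original: g = 0.8207, ΔT = 2.18/(1−0.8207) = 12.1584 K.
With doubled lapse-rate: g' = 0.7057, ΔT' = 2.18/(1−0.7057) = 7.4074 K.
Change = 7.4074 − 12.1584 = -4.75 K.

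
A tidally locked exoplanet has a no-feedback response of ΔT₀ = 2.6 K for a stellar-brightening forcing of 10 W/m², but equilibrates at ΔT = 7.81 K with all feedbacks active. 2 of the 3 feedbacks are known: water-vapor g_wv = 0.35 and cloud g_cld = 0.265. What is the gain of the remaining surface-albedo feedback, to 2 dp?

Amplification A = ΔT/ΔT₀ = 7.81/2.6 = 3.004.
Total gain g = 1 − 1/A = 1 − 1/3.004 = 0.6671.
Known gains sum to 0.35 + 0.265 = 0.615.
g_alb = 0.6671 − 0.615 = 0.05.

0.05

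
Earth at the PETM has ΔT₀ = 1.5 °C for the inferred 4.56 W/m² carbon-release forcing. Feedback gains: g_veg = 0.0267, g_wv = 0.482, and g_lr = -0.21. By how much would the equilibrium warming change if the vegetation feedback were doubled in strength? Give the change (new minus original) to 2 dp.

Original: g = 0.2987, ΔT = 1.5/(1−0.2987) = 2.1389 °C.
With doubled vegetation: g' = 0.3254, ΔT' = 1.5/(1−0.3254) = 2.2235 °C.
Change = 2.2235 − 2.1389 = 0.08 °C.

0.08 °C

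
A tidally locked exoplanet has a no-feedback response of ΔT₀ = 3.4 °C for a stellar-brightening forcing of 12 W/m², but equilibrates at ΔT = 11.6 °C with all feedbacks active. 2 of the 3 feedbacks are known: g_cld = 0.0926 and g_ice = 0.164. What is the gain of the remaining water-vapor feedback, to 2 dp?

Amplification A = ΔT/ΔT₀ = 11.6/3.4 = 3.412.
Total gain g = 1 − 1/A = 1 − 1/3.412 = 0.7069.
Known gains sum to 0.0926 + 0.164 = 0.2566.
g_wv = 0.7069 − 0.2566 = 0.45.

0.45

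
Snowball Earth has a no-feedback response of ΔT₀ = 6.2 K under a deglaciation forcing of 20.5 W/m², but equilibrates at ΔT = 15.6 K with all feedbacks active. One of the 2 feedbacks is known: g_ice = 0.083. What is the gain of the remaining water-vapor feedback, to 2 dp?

Amplification A = ΔT/ΔT₀ = 15.6/6.2 = 2.516.
Total gain g = 1 − 1/A = 1 − 1/2.516 = 0.6025.
The known gain is 0.083.
g_wv = 0.6025 − 0.083 = 0.52.

0.52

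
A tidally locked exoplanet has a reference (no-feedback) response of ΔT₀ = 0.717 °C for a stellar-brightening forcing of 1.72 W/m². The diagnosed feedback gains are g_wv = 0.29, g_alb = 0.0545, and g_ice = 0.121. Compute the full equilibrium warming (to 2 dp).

Total gain g = 0.29 + 0.0545 + 0.121 = 0.4655.
Amplification A = 1/(1 − 0.4655) = 1.871.
ΔT = 0.717 × 1.871 = 1.34 °C.

1.34 °C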